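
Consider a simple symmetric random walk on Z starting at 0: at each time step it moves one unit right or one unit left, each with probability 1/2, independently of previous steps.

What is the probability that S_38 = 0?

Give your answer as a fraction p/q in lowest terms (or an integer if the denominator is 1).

Answer: 4418157975/34359738368

Derivation:
To return to 0 after 38 steps: need exactly 19 steps of +1 and 19 of -1.
Favorable paths: C(38,19) = 35345263800
Total paths: 2^38 = 274877906944
P = 35345263800/274877906944 = 4418157975/34359738368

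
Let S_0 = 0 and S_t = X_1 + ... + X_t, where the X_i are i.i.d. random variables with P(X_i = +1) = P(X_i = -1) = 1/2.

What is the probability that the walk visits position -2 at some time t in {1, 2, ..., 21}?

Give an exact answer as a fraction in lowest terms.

Count via complement. Let g(t,s) = #length-t paths at position s with S_1..S_t all ≠ -2.
g(t,s) = g(t-1,s-1) + g(t-1,s+1) for s ≠ -2; g(t,-2) = 0.
t=0: g(0,0)=1
t=1: g(1,-1)=1 g(1,1)=1
t=2: g(2,0)=2 g(2,2)=1
t=3: g(3,-1)=2 g(3,1)=3 g(3,3)=1
t=4: g(4,0)=5 g(4,2)=4 g(4,4)=1
t=5: g(5,-1)=5 g(5,1)=9 g(5,3)=5 g(5,5)=1
t=6: g(6,0)=14 g(6,2)=14 g(6,4)=6 g(6,6)=1
t=7: g(7,-1)=14 g(7,1)=28 g(7,3)=20 g(7,5)=7 g(7,7)=1
t=8: g(8,0)=42 g(8,2)=48 g(8,4)=27 g(8,6)=8 g(8,8)=1
t=9: g(9,-1)=42 g(9,1)=90 g(9,3)=75 g(9,5)=35 g(9,7)=9 g(9,9)=1
t=10: g(10,0)=132 g(10,2)=165 g(10,4)=110 g(10,6)=44 g(10,8)=10 g(10,10)=1
t=11: g(11,-1)=132 g(11,1)=297 g(11,3)=275 g(11,5)=154 g(11,7)=54 g(11,9)=11 g(11,11)=1
t=12: g(12,0)=429 g(12,2)=572 g(12,4)=429 g(12,6)=208 g(12,8)=65 g(12,10)=12 g(12,12)=1
t=13: g(13,-1)=429 g(13,1)=1001 g(13,3)=1001 g(13,5)=637 g(13,7)=273 g(13,9)=77 g(13,11)=13 g(13,13)=1
t=14: g(14,0)=1430 g(14,2)=2002 g(14,4)=1638 g(14,6)=910 g(14,8)=350 g(14,10)=90 g(14,12)=14 g(14,14)=1
t=15: g(15,-1)=1430 g(15,1)=3432 g(15,3)=3640 g(15,5)=2548 g(15,7)=1260 g(15,9)=440 g(15,11)=104 g(15,13)=15 g(15,15)=1
t=16: g(16,0)=4862 g(16,2)=7072 g(16,4)=6188 g(16,6)=3808 g(16,8)=1700 g(16,10)=544 g(16,12)=119 g(16,14)=16 g(16,16)=1
t=17: g(17,-1)=4862 g(17,1)=11934 g(17,3)=13260 g(17,5)=9996 g(17,7)=5508 g(17,9)=2244 g(17,11)=663 g(17,13)=135 g(17,15)=17 g(17,17)=1
t=18: g(18,0)=16796 g(18,2)=25194 g(18,4)=23256 g(18,6)=15504 g(18,8)=7752 g(18,10)=2907 g(18,12)=798 g(18,14)=152 g(18,16)=18 g(18,18)=1
t=19: g(19,-1)=16796 g(19,1)=41990 g(19,3)=48450 g(19,5)=38760 g(19,7)=23256 g(19,9)=10659 g(19,11)=3705 g(19,13)=950 g(19,15)=170 g(19,17)=19 g(19,19)=1
t=20: g(20,0)=58786 g(20,2)=90440 g(20,4)=87210 g(20,6)=62016 g(20,8)=33915 g(20,10)=14364 g(20,12)=4655 g(20,14)=1120 g(20,16)=189 g(20,18)=20 g(20,20)=1
t=21: g(21,-1)=58786 g(21,1)=149226 g(21,3)=177650 g(21,5)=149226 g(21,7)=95931 g(21,9)=48279 g(21,11)=19019 g(21,13)=5775 g(21,15)=1309 g(21,17)=209 g(21,19)=21 g(21,21)=1
Paths never hitting -2: Σ_s g(21,s) = 705432
Paths hitting -2: 2^21 - 705432 = 1391720
P = 1391720/2097152 = 173965/262144

Answer: 173965/262144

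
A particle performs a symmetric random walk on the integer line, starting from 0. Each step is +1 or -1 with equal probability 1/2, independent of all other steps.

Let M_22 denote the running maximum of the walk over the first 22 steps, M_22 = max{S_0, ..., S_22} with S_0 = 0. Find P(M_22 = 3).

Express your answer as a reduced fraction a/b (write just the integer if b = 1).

Answer: 124355/1048576

Derivation:
Let M_22 = max(S_0,...,S_22). Use the reflection principle: for j ≥ 1, #{paths with M_22 ≥ j} = #{S_22 ≥ j} + #{S_22 ≥ j+1}.
By reflection, #{M_22 ≥ 3} = #{S_22 ≥ 3} + #{S_22 ≥ 4} = 1097790 + 1097790 = 2195580.
#{M_22 ≥ 4} = #{S_22 ≥ 4} + #{S_22 ≥ 5} = 1097790 + 600370 = 1698160.
#{M_22 = 3} = 2195580 - 1698160 = 497420.
P(M_22 = 3) = 497420/4194304 = 124355/1048576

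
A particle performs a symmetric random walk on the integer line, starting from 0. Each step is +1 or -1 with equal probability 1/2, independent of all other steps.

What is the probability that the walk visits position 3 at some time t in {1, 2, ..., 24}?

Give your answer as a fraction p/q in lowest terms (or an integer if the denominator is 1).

Answer: 2270193/4194304

Derivation:
Count via complement. Let g(t,s) = #length-t paths at position s with S_1..S_t all ≠ 3.
g(t,s) = g(t-1,s-1) + g(t-1,s+1) for s ≠ 3; g(t,3) = 0.
t=0: g(0,0)=1
t=1: g(1,-1)=1 g(1,1)=1
t=2: g(2,-2)=1 g(2,0)=2 g(2,2)=1
t=3: g(3,-3)=1 g(3,-1)=3 g(3,1)=3
t=4: g(4,-4)=1 g(4,-2)=4 g(4,0)=6 g(4,2)=3
t=5: g(5,-5)=1 g(5,-3)=5 g(5,-1)=10 g(5,1)=9
t=6: g(6,-6)=1 g(6,-4)=6 g(6,-2)=15 g(6,0)=19 g(6,2)=9
t=7: g(7,-7)=1 g(7,-5)=7 g(7,-3)=21 g(7,-1)=34 g(7,1)=28
t=8: g(8,-8)=1 g(8,-6)=8 g(8,-4)=28 g(8,-2)=55 g(8,0)=62 g(8,2)=28
t=9: g(9,-9)=1 g(9,-7)=9 g(9,-5)=36 g(9,-3)=83 g(9,-1)=117 g(9,1)=90
t=10: g(10,-10)=1 g(10,-8)=10 g(10,-6)=45 g(10,-4)=119 g(10,-2)=200 g(10,0)=207 g(10,2)=90
t=11: g(11,-11)=1 g(11,-9)=11 g(11,-7)=55 g(11,-5)=164 g(11,-3)=319 g(11,-1)=407 g(11,1)=297
t=12: g(12,-12)=1 g(12,-10)=12 g(12,-8)=66 g(12,-6)=219 g(12,-4)=483 g(12,-2)=726 g(12,0)=704 g(12,2)=297
t=13: g(13,-13)=1 g(13,-11)=13 g(13,-9)=78 g(13,-7)=285 g(13,-5)=702 g(13,-3)=1209 g(13,-1)=1430 g(13,1)=1001
t=14: g(14,-14)=1 g(14,-12)=14 g(14,-10)=91 g(14,-8)=363 g(14,-6)=987 g(14,-4)=1911 g(14,-2)=2639 g(14,0)=2431 g(14,2)=1001
t=15: g(15,-15)=1 g(15,-13)=15 g(15,-11)=105 g(15,-9)=454 g(15,-7)=1350 g(15,-5)=2898 g(15,-3)=4550 g(15,-1)=5070 g(15,1)=3432
t=16: g(16,-16)=1 g(16,-14)=16 g(16,-12)=120 g(16,-10)=559 g(16,-8)=1804 g(16,-6)=4248 g(16,-4)=7448 g(16,-2)=9620 g(16,0)=8502 g(16,2)=3432
t=17: g(17,-17)=1 g(17,-15)=17 g(17,-13)=136 g(17,-11)=679 g(17,-9)=2363 g(17,-7)=6052 g(17,-5)=11696 g(17,-3)=17068 g(17,-1)=18122 g(17,1)=11934
t=18: g(18,-18)=1 g(18,-16)=18 g(18,-14)=153 g(18,-12)=815 g(18,-10)=3042 g(18,-8)=8415 g(18,-6)=17748 g(18,-4)=28764 g(18,-2)=35190 g(18,0)=30056 g(18,2)=11934
t=19: g(19,-19)=1 g(19,-17)=19 g(19,-15)=171 g(19,-13)=968 g(19,-11)=3857 g(19,-9)=11457 g(19,-7)=26163 g(19,-5)=46512 g(19,-3)=63954 g(19,-1)=65246 g(19,1)=41990
t=20: g(20,-20)=1 g(20,-18)=20 g(20,-16)=190 g(20,-14)=1139 g(20,-12)=4825 g(20,-10)=15314 g(20,-8)=37620 g(20,-6)=72675 g(20,-4)=110466 g(20,-2)=129200 g(20,0)=107236 g(20,2)=41990
t=21: g(21,-21)=1 g(21,-19)=21 g(21,-17)=210 g(21,-15)=1329 g(21,-13)=5964 g(21,-11)=20139 g(21,-9)=52934 g(21,-7)=110295 g(21,-5)=183141 g(21,-3)=239666 g(21,-1)=236436 g(21,1)=149226
t=22: g(22,-22)=1 g(22,-20)=22 g(22,-18)=231 g(22,-16)=1539 g(22,-14)=7293 g(22,-12)=26103 g(22,-10)=73073 g(22,-8)=163229 g(22,-6)=293436 g(22,-4)=422807 g(22,-2)=476102 g(22,0)=385662 g(22,2)=149226
t=23: g(23,-23)=1 g(23,-21)=23 g(23,-19)=253 g(23,-17)=1770 g(23,-15)=8832 g(23,-13)=33396 g(23,-11)=99176 g(23,-9)=236302 g(23,-7)=456665 g(23,-5)=716243 g(23,-3)=898909 g(23,-1)=861764 g(23,1)=534888
t=24: g(24,-24)=1 g(24,-22)=24 g(24,-20)=276 g(24,-18)=2023 g(24,-16)=10602 g(24,-14)=42228 g(24,-12)=132572 g(24,-10)=335478 g(24,-8)=692967 g(24,-6)=1172908 g(24,-4)=1615152 g(24,-2)=1760673 g(24,0)=1396652 g(24,2)=534888
Paths never hitting 3: Σ_s g(24,s) = 7696444
Paths hitting 3: 2^24 - 7696444 = 9080772
P = 9080772/16777216 = 2270193/4194304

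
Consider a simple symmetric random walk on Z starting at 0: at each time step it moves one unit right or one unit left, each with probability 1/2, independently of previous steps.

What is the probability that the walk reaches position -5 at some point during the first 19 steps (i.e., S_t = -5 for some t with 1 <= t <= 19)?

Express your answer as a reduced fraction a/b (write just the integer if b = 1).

Answer: 34495/131072

Derivation:
Count via complement. Let g(t,s) = #length-t paths at position s with S_1..S_t all ≠ -5.
g(t,s) = g(t-1,s-1) + g(t-1,s+1) for s ≠ -5; g(t,-5) = 0.
t=0: g(0,0)=1
t=1: g(1,-1)=1 g(1,1)=1
t=2: g(2,-2)=1 g(2,0)=2 g(2,2)=1
t=3: g(3,-3)=1 g(3,-1)=3 g(3,1)=3 g(3,3)=1
t=4: g(4,-4)=1 g(4,-2)=4 g(4,0)=6 g(4,2)=4 g(4,4)=1
t=5: g(5,-3)=5 g(5,-1)=10 g(5,1)=10 g(5,3)=5 g(5,5)=1
t=6: g(6,-4)=5 g(6,-2)=15 g(6,0)=20 g(6,2)=15 g(6,4)=6 g(6,6)=1
t=7: g(7,-3)=20 g(7,-1)=35 g(7,1)=35 g(7,3)=21 g(7,5)=7 g(7,7)=1
t=8: g(8,-4)=20 g(8,-2)=55 g(8,0)=70 g(8,2)=56 g(8,4)=28 g(8,6)=8 g(8,8)=1
t=9: g(9,-3)=75 g(9,-1)=125 g(9,1)=126 g(9,3)=84 g(9,5)=36 g(9,7)=9 g(9,9)=1
t=10: g(10,-4)=75 g(10,-2)=200 g(10,0)=251 g(10,2)=210 g(10,4)=120 g(10,6)=45 g(10,8)=10 g(10,10)=1
t=11: g(11,-3)=275 g(11,-1)=451 g(11,1)=461 g(11,3)=330 g(11,5)=165 g(11,7)=55 g(11,9)=11 g(11,11)=1
t=12: g(12,-4)=275 g(12,-2)=726 g(12,0)=912 g(12,2)=791 g(12,4)=495 g(12,6)=220 g(12,8)=66 g(12,10)=12 g(12,12)=1
t=13: g(13,-3)=1001 g(13,-1)=1638 g(13,1)=1703 g(13,3)=1286 g(13,5)=715 g(13,7)=286 g(13,9)=78 g(13,11)=13 g(13,13)=1
t=14: g(14,-4)=1001 g(14,-2)=2639 g(14,0)=3341 g(14,2)=2989 g(14,4)=2001 g(14,6)=1001 g(14,8)=364 g(14,10)=91 g(14,12)=14 g(14,14)=1
t=15: g(15,-3)=3640 g(15,-1)=5980 g(15,1)=6330 g(15,3)=4990 g(15,5)=3002 g(15,7)=1365 g(15,9)=455 g(15,11)=105 g(15,13)=15 g(15,15)=1
t=16: g(16,-4)=3640 g(16,-2)=9620 g(16,0)=12310 g(16,2)=11320 g(16,4)=7992 g(16,6)=4367 g(16,8)=1820 g(16,10)=560 g(16,12)=120 g(16,14)=16 g(16,16)=1
t=17: g(17,-3)=13260 g(17,-1)=21930 g(17,1)=23630 g(17,3)=19312 g(17,5)=12359 g(17,7)=6187 g(17,9)=2380 g(17,11)=680 g(17,13)=136 g(17,15)=17 g(17,17)=1
t=18: g(18,-4)=13260 g(18,-2)=35190 g(18,0)=45560 g(18,2)=42942 g(18,4)=31671 g(18,6)=18546 g(18,8)=8567 g(18,10)=3060 g(18,12)=816 g(18,14)=153 g(18,16)=18 g(18,18)=1
t=19: g(19,-3)=48450 g(19,-1)=80750 g(19,1)=88502 g(19,3)=74613 g(19,5)=50217 g(19,7)=27113 g(19,9)=11627 g(19,11)=3876 g(19,13)=969 g(19,15)=171 g(19,17)=19 g(19,19)=1
Paths never hitting -5: Σ_s g(19,s) = 386308
Paths hitting -5: 2^19 - 386308 = 137980
P = 137980/524288 = 34495/131072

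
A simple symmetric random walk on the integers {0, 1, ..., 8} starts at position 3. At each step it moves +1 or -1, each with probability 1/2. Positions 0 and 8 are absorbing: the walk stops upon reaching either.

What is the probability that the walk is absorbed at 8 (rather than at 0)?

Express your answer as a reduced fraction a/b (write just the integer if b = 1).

Symmetric walk (p = 1/2): the harmonic-function argument gives P(hit 8 before 0 | start at 3) = a/N.
P = 3/8 = 3/8

Answer: 3/8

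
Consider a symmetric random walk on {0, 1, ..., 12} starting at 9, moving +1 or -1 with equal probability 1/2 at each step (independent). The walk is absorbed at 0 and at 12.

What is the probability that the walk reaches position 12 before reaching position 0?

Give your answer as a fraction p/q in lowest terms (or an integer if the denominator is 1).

Symmetric walk (p = 1/2): the harmonic-function argument gives P(hit 12 before 0 | start at 9) = a/N.
P = 9/12 = 3/4

Answer: 3/4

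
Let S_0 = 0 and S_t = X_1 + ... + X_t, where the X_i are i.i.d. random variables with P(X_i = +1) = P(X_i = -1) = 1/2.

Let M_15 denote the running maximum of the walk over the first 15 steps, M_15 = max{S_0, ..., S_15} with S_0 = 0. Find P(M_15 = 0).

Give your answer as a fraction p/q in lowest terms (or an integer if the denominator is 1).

Let M_15 = max(S_0,...,S_15). Use the reflection principle: for j ≥ 1, #{paths with M_15 ≥ j} = #{S_15 ≥ j} + #{S_15 ≥ j+1}.
P(M_15 ≥ 0) = 1 since S_0 = 0, so #{M_15 ≥ 0} = 32768.
#{M_15 ≥ 1} = #{S_15 ≥ 1} + #{S_15 ≥ 2} = 16384 + 9949 = 26333.
#{M_15 = 0} = 32768 - 26333 = 6435.
P(M_15 = 0) = 6435/32768 = 6435/32768

Answer: 6435/32768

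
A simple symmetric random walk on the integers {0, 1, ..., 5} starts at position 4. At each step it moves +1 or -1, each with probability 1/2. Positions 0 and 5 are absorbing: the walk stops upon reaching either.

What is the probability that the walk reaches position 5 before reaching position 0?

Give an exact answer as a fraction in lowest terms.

Answer: 4/5

Derivation:
Symmetric walk (p = 1/2): the harmonic-function argument gives P(hit 5 before 0 | start at 4) = a/N.
P = 4/5 = 4/5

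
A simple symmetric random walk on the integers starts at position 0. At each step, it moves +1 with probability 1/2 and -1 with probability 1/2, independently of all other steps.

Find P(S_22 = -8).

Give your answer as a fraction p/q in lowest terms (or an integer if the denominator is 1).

To reach position -8 after 22 steps: need 7 steps of +1 and 15 of -1.
Favorable paths: C(22,7) = 170544
Total paths: 2^22 = 4194304
P = 170544/4194304 = 10659/262144

Answer: 10659/262144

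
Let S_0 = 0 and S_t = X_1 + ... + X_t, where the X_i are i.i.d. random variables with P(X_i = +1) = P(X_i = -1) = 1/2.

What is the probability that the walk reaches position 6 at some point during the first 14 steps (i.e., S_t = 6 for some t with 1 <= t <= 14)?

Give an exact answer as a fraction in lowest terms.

Answer: 1941/16384

Derivation:
Count via complement. Let g(t,s) = #length-t paths at position s with S_1..S_t all ≠ 6.
g(t,s) = g(t-1,s-1) + g(t-1,s+1) for s ≠ 6; g(t,6) = 0.
t=0: g(0,0)=1
t=1: g(1,-1)=1 g(1,1)=1
t=2: g(2,-2)=1 g(2,0)=2 g(2,2)=1
t=3: g(3,-3)=1 g(3,-1)=3 g(3,1)=3 g(3,3)=1
t=4: g(4,-4)=1 g(4,-2)=4 g(4,0)=6 g(4,2)=4 g(4,4)=1
t=5: g(5,-5)=1 g(5,-3)=5 g(5,-1)=10 g(5,1)=10 g(5,3)=5 g(5,5)=1
t=6: g(6,-6)=1 g(6,-4)=6 g(6,-2)=15 g(6,0)=20 g(6,2)=15 g(6,4)=6
t=7: g(7,-7)=1 g(7,-5)=7 g(7,-3)=21 g(7,-1)=35 g(7,1)=35 g(7,3)=21 g(7,5)=6
t=8: g(8,-8)=1 g(8,-6)=8 g(8,-4)=28 g(8,-2)=56 g(8,0)=70 g(8,2)=56 g(8,4)=27
t=9: g(9,-9)=1 g(9,-7)=9 g(9,-5)=36 g(9,-3)=84 g(9,-1)=126 g(9,1)=126 g(9,3)=83 g(9,5)=27
t=10: g(10,-10)=1 g(10,-8)=10 g(10,-6)=45 g(10,-4)=120 g(10,-2)=210 g(10,0)=252 g(10,2)=209 g(10,4)=110
t=11: g(11,-11)=1 g(11,-9)=11 g(11,-7)=55 g(11,-5)=165 g(11,-3)=330 g(11,-1)=462 g(11,1)=461 g(11,3)=319 g(11,5)=110
t=12: g(12,-12)=1 g(12,-10)=12 g(12,-8)=66 g(12,-6)=220 g(12,-4)=495 g(12,-2)=792 g(12,0)=923 g(12,2)=780 g(12,4)=429
t=13: g(13,-13)=1 g(13,-11)=13 g(13,-9)=78 g(13,-7)=286 g(13,-5)=715 g(13,-3)=1287 g(13,-1)=1715 g(13,1)=1703 g(13,3)=1209 g(13,5)=429
t=14: g(14,-14)=1 g(14,-12)=14 g(14,-10)=91 g(14,-8)=364 g(14,-6)=1001 g(14,-4)=2002 g(14,-2)=3002 g(14,0)=3418 g(14,2)=2912 g(14,4)=1638
Paths never hitting 6: Σ_s g(14,s) = 14443
Paths hitting 6: 2^14 - 14443 = 1941
P = 1941/16384 = 1941/16384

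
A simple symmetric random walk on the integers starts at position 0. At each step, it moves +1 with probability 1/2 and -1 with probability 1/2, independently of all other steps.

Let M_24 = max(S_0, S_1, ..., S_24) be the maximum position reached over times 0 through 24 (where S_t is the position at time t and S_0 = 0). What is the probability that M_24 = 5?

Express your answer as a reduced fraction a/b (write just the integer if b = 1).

Answer: 81719/1048576

Derivation:
Let M_24 = max(S_0,...,S_24). Use the reflection principle: for j ≥ 1, #{paths with M_24 ≥ j} = #{S_24 ≥ j} + #{S_24 ≥ j+1}.
By reflection, #{M_24 ≥ 5} = #{S_24 ≥ 5} + #{S_24 ≥ 6} = 2579130 + 2579130 = 5158260.
#{M_24 ≥ 6} = #{S_24 ≥ 6} + #{S_24 ≥ 7} = 2579130 + 1271626 = 3850756.
#{M_24 = 5} = 5158260 - 3850756 = 1307504.
P(M_24 = 5) = 1307504/16777216 = 81719/1048576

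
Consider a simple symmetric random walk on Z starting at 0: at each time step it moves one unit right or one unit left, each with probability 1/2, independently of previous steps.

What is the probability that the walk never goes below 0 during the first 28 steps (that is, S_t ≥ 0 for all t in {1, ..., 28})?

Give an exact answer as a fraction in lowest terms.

Let f(t,s) = #length-t paths at position s with S_1..S_t all ≥ 0.
f(t,s) = f(t-1,s-1) + f(t-1,s+1) for s ≥ 0; f(t,s) = 0 for s < 0.
t=0: f(0,0)=1
t=1: f(1,1)=1
t=2: f(2,0)=1 f(2,2)=1
t=3: f(3,1)=2 f(3,3)=1
t=4: f(4,0)=2 f(4,2)=3 f(4,4)=1
t=5: f(5,1)=5 f(5,3)=4 f(5,5)=1
t=6: f(6,0)=5 f(6,2)=9 f(6,4)=5 f(6,6)=1
t=7: f(7,1)=14 f(7,3)=14 f(7,5)=6 f(7,7)=1
t=8: f(8,0)=14 f(8,2)=28 f(8,4)=20 f(8,6)=7 f(8,8)=1
t=9: f(9,1)=42 f(9,3)=48 f(9,5)=27 f(9,7)=8 f(9,9)=1
t=10: f(10,0)=42 f(10,2)=90 f(10,4)=75 f(10,6)=35 f(10,8)=9 f(10,10)=1
t=11: f(11,1)=132 f(11,3)=165 f(11,5)=110 f(11,7)=44 f(11,9)=10 f(11,11)=1
t=12: f(12,0)=132 f(12,2)=297 f(12,4)=275 f(12,6)=154 f(12,8)=54 f(12,10)=11 f(12,12)=1
t=13: f(13,1)=429 f(13,3)=572 f(13,5)=429 f(13,7)=208 f(13,9)=65 f(13,11)=12 f(13,13)=1
t=14: f(14,0)=429 f(14,2)=1001 f(14,4)=1001 f(14,6)=637 f(14,8)=273 f(14,10)=77 f(14,12)=13 f(14,14)=1
t=15: f(15,1)=1430 f(15,3)=2002 f(15,5)=1638 f(15,7)=910 f(15,9)=350 f(15,11)=90 f(15,13)=14 f(15,15)=1
t=16: f(16,0)=1430 f(16,2)=3432 f(16,4)=3640 f(16,6)=2548 f(16,8)=1260 f(16,10)=440 f(16,12)=104 f(16,14)=15 f(16,16)=1
t=17: f(17,1)=4862 f(17,3)=7072 f(17,5)=6188 f(17,7)=3808 f(17,9)=1700 f(17,11)=544 f(17,13)=119 f(17,15)=16 f(17,17)=1
t=18: f(18,0)=4862 f(18,2)=11934 f(18,4)=13260 f(18,6)=9996 f(18,8)=5508 f(18,10)=2244 f(18,12)=663 f(18,14)=135 f(18,16)=17 f(18,18)=1
t=19: f(19,1)=16796 f(19,3)=25194 f(19,5)=23256 f(19,7)=15504 f(19,9)=7752 f(19,11)=2907 f(19,13)=798 f(19,15)=152 f(19,17)=18 f(19,19)=1
t=20: f(20,0)=16796 f(20,2)=41990 f(20,4)=48450 f(20,6)=38760 f(20,8)=23256 f(20,10)=10659 f(20,12)=3705 f(20,14)=950 f(20,16)=170 f(20,18)=19 f(20,20)=1
t=21: f(21,1)=58786 f(21,3)=90440 f(21,5)=87210 f(21,7)=62016 f(21,9)=33915 f(21,11)=14364 f(21,13)=4655 f(21,15)=1120 f(21,17)=189 f(21,19)=20 f(21,21)=1
t=22: f(22,0)=58786 f(22,2)=149226 f(22,4)=177650 f(22,6)=149226 f(22,8)=95931 f(22,10)=48279 f(22,12)=19019 f(22,14)=5775 f(22,16)=1309 f(22,18)=209 f(22,20)=21 f(22,22)=1
t=23: f(23,1)=208012 f(23,3)=326876 f(23,5)=326876 f(23,7)=245157 f(23,9)=144210 f(23,11)=67298 f(23,13)=24794 f(23,15)=7084 f(23,17)=1518 f(23,19)=230 f(23,21)=22 f(23,23)=1
t=24: f(24,0)=208012 f(24,2)=534888 f(24,4)=653752 f(24,6)=572033 f(24,8)=389367 f(24,10)=211508 f(24,12)=92092 f(24,14)=31878 f(24,16)=8602 f(24,18)=1748 f(24,20)=252 f(24,22)=23 f(24,24)=1
t=25: f(25,1)=742900 f(25,3)=1188640 f(25,5)=1225785 f(25,7)=961400 f(25,9)=600875 f(25,11)=303600 f(25,13)=123970 f(25,15)=40480 f(25,17)=10350 f(25,19)=2000 f(25,21)=275 f(25,23)=24 f(25,25)=1
t=26: f(26,0)=742900 f(26,2)=1931540 f(26,4)=2414425 f(26,6)=2187185 f(26,8)=1562275 f(26,10)=904475 f(26,12)=427570 f(26,14)=164450 f(26,16)=50830 f(26,18)=12350 f(26,20)=2275 f(26,22)=299 f(26,24)=25 f(26,26)=1
t=27: f(27,1)=2674440 f(27,3)=4345965 f(27,5)=4601610 f(27,7)=3749460 f(27,9)=2466750 f(27,11)=1332045 f(27,13)=592020 f(27,15)=215280 f(27,17)=63180 f(27,19)=14625 f(27,21)=2574 f(27,23)=324 f(27,25)=26 f(27,27)=1
t=28: f(28,0)=2674440 f(28,2)=7020405 f(28,4)=8947575 f(28,6)=8351070 f(28,8)=6216210 f(28,10)=3798795 f(28,12)=1924065 f(28,14)=807300 f(28,16)=278460 f(28,18)=77805 f(28,20)=17199 f(28,22)=2898 f(28,24)=350 f(28,26)=27 f(28,28)=1
Σ_s f(28,s) = 40116600
P = 40116600/268435456 = 5014575/33554432

Answer: 5014575/33554432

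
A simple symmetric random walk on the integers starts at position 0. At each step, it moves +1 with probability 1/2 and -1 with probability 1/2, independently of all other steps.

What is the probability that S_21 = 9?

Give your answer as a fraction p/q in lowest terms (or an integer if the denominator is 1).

To reach position 9 after 21 steps: need 15 steps of +1 and 6 of -1.
Favorable paths: C(21,15) = 54264
Total paths: 2^21 = 2097152
P = 54264/2097152 = 6783/262144

Answer: 6783/262144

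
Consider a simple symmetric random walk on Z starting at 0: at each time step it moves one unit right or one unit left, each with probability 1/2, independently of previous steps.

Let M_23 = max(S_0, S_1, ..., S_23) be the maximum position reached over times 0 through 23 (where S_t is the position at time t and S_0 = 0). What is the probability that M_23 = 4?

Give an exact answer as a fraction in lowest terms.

Answer: 408595/4194304

Derivation:
Let M_23 = max(S_0,...,S_23). Use the reflection principle: for j ≥ 1, #{paths with M_23 ≥ j} = #{S_23 ≥ j} + #{S_23 ≥ j+1}.
By reflection, #{M_23 ≥ 4} = #{S_23 ≥ 4} + #{S_23 ≥ 5} = 1698160 + 1698160 = 3396320.
#{M_23 ≥ 5} = #{S_23 ≥ 5} + #{S_23 ≥ 6} = 1698160 + 880970 = 2579130.
#{M_23 = 4} = 3396320 - 2579130 = 817190.
P(M_23 = 4) = 817190/8388608 = 408595/4194304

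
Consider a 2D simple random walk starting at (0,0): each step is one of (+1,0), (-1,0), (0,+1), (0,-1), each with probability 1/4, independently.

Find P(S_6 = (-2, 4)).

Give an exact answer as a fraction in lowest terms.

Answer: 15/4096

Derivation:
Let h be the number of horizontal steps (so 6-h are vertical). To end at (-2,4) need (h-2)/2 right-steps and ((6-h)+4)/2 up-steps.
Sum over h with 2 ≤ h ≤ 2, h ≡ 0 (mod 2), 6-h ≡ 0 (mod 2):
h=2: C(6,2)·C(2,0)·C(4,4) = 15·1·1 = 15
Total favorable: 15
Total paths: 4^6 = 4096
P = 15/4096 = 15/4096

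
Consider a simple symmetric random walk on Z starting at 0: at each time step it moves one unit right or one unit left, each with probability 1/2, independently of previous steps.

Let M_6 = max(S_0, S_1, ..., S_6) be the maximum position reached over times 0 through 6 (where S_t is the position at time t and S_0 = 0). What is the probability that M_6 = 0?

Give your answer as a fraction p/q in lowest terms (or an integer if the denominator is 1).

Let M_6 = max(S_0,...,S_6). Use the reflection principle: for j ≥ 1, #{paths with M_6 ≥ j} = #{S_6 ≥ j} + #{S_6 ≥ j+1}.
P(M_6 ≥ 0) = 1 since S_0 = 0, so #{M_6 ≥ 0} = 64.
#{M_6 ≥ 1} = #{S_6 ≥ 1} + #{S_6 ≥ 2} = 22 + 22 = 44.
#{M_6 = 0} = 64 - 44 = 20.
P(M_6 = 0) = 20/64 = 5/16

Answer: 5/16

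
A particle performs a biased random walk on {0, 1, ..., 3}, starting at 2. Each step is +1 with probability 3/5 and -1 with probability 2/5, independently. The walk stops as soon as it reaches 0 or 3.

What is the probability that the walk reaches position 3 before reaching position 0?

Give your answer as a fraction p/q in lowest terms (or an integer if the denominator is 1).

Biased walk: p = 3/5, q = 2/5, r = q/p = 2/3
Gambler's ruin: P(hit 3 before 0 | start at 2) = (1 - r^a)/(1 - r^N)
r^2 = 4/9; r^3 = 8/27
P = (1 - 4/9) / (1 - 8/27) = 5/9 / 19/27 = 15/19

Answer: 15/19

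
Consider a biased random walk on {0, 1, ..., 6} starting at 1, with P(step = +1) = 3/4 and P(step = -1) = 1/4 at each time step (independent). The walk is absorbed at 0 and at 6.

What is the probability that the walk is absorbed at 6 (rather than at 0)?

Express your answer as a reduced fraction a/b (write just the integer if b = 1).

Answer: 243/364

Derivation:
Biased walk: p = 3/4, q = 1/4, r = q/p = 1/3
Gambler's ruin: P(hit 6 before 0 | start at 1) = (1 - r^a)/(1 - r^N)
r^1 = 1/3; r^6 = 1/729
P = (1 - 1/3) / (1 - 1/729) = 2/3 / 728/729 = 243/364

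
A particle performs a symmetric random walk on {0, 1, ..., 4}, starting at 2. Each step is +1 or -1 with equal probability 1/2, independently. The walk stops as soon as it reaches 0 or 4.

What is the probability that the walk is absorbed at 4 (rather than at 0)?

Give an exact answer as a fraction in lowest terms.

Answer: 1/2

Derivation:
Symmetric walk (p = 1/2): the harmonic-function argument gives P(hit 4 before 0 | start at 2) = a/N.
P = 2/4 = 1/2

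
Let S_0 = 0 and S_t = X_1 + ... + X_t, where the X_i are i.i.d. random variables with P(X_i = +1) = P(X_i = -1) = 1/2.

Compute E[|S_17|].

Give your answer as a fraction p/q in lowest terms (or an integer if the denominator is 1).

Answer: 109395/32768

Derivation:
S_17 takes values m ≡ 1 (mod 2) with |m| ≤ 17; P(S_17=m) = C(17,(17+m)/2)/2^17.
Total paths: 2^17 = 131072
Distribution: P(S=-17)=1/131072, P(S=-15)=17/131072, P(S=-13)=136/131072, P(S=-11)=680/131072, P(S=-9)=2380/131072, P(S=-7)=6188/131072, P(S=-5)=12376/131072, P(S=-3)=19448/131072, P(S=-1)=24310/131072, P(S=1)=24310/131072, P(S=3)=19448/131072, P(S=5)=12376/131072, P(S=7)=6188/131072, P(S=9)=2380/131072, P(S=11)=680/131072, P(S=13)=136/131072, P(S=15)=17/131072, P(S=17)=1/131072
E[|S_17|] = Σ_m |m|·P(S_17=m) = 437580/131072 = 109395/32768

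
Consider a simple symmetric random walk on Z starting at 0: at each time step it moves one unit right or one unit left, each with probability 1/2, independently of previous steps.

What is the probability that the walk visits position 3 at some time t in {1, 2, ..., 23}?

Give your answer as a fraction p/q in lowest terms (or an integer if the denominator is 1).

Answer: 2270193/4194304

Derivation:
Count via complement. Let g(t,s) = #length-t paths at position s with S_1..S_t all ≠ 3.
g(t,s) = g(t-1,s-1) + g(t-1,s+1) for s ≠ 3; g(t,3) = 0.
t=0: g(0,0)=1
t=1: g(1,-1)=1 g(1,1)=1
t=2: g(2,-2)=1 g(2,0)=2 g(2,2)=1
t=3: g(3,-3)=1 g(3,-1)=3 g(3,1)=3
t=4: g(4,-4)=1 g(4,-2)=4 g(4,0)=6 g(4,2)=3
t=5: g(5,-5)=1 g(5,-3)=5 g(5,-1)=10 g(5,1)=9
t=6: g(6,-6)=1 g(6,-4)=6 g(6,-2)=15 g(6,0)=19 g(6,2)=9
t=7: g(7,-7)=1 g(7,-5)=7 g(7,-3)=21 g(7,-1)=34 g(7,1)=28
t=8: g(8,-8)=1 g(8,-6)=8 g(8,-4)=28 g(8,-2)=55 g(8,0)=62 g(8,2)=28
t=9: g(9,-9)=1 g(9,-7)=9 g(9,-5)=36 g(9,-3)=83 g(9,-1)=117 g(9,1)=90
t=10: g(10,-10)=1 g(10,-8)=10 g(10,-6)=45 g(10,-4)=119 g(10,-2)=200 g(10,0)=207 g(10,2)=90
t=11: g(11,-11)=1 g(11,-9)=11 g(11,-7)=55 g(11,-5)=164 g(11,-3)=319 g(11,-1)=407 g(11,1)=297
t=12: g(12,-12)=1 g(12,-10)=12 g(12,-8)=66 g(12,-6)=219 g(12,-4)=483 g(12,-2)=726 g(12,0)=704 g(12,2)=297
t=13: g(13,-13)=1 g(13,-11)=13 g(13,-9)=78 g(13,-7)=285 g(13,-5)=702 g(13,-3)=1209 g(13,-1)=1430 g(13,1)=1001
t=14: g(14,-14)=1 g(14,-12)=14 g(14,-10)=91 g(14,-8)=363 g(14,-6)=987 g(14,-4)=1911 g(14,-2)=2639 g(14,0)=2431 g(14,2)=1001
t=15: g(15,-15)=1 g(15,-13)=15 g(15,-11)=105 g(15,-9)=454 g(15,-7)=1350 g(15,-5)=2898 g(15,-3)=4550 g(15,-1)=5070 g(15,1)=3432
t=16: g(16,-16)=1 g(16,-14)=16 g(16,-12)=120 g(16,-10)=559 g(16,-8)=1804 g(16,-6)=4248 g(16,-4)=7448 g(16,-2)=9620 g(16,0)=8502 g(16,2)=3432
t=17: g(17,-17)=1 g(17,-15)=17 g(17,-13)=136 g(17,-11)=679 g(17,-9)=2363 g(17,-7)=6052 g(17,-5)=11696 g(17,-3)=17068 g(17,-1)=18122 g(17,1)=11934
t=18: g(18,-18)=1 g(18,-16)=18 g(18,-14)=153 g(18,-12)=815 g(18,-10)=3042 g(18,-8)=8415 g(18,-6)=17748 g(18,-4)=28764 g(18,-2)=35190 g(18,0)=30056 g(18,2)=11934
t=19: g(19,-19)=1 g(19,-17)=19 g(19,-15)=171 g(19,-13)=968 g(19,-11)=3857 g(19,-9)=11457 g(19,-7)=26163 g(19,-5)=46512 g(19,-3)=63954 g(19,-1)=65246 g(19,1)=41990
t=20: g(20,-20)=1 g(20,-18)=20 g(20,-16)=190 g(20,-14)=1139 g(20,-12)=4825 g(20,-10)=15314 g(20,-8)=37620 g(20,-6)=72675 g(20,-4)=110466 g(20,-2)=129200 g(20,0)=107236 g(20,2)=41990
t=21: g(21,-21)=1 g(21,-19)=21 g(21,-17)=210 g(21,-15)=1329 g(21,-13)=5964 g(21,-11)=20139 g(21,-9)=52934 g(21,-7)=110295 g(21,-5)=183141 g(21,-3)=239666 g(21,-1)=236436 g(21,1)=149226
t=22: g(22,-22)=1 g(22,-20)=22 g(22,-18)=231 g(22,-16)=1539 g(22,-14)=7293 g(22,-12)=26103 g(22,-10)=73073 g(22,-8)=163229 g(22,-6)=293436 g(22,-4)=422807 g(22,-2)=476102 g(22,0)=385662 g(22,2)=149226
t=23: g(23,-23)=1 g(23,-21)=23 g(23,-19)=253 g(23,-17)=1770 g(23,-15)=8832 g(23,-13)=33396 g(23,-11)=99176 g(23,-9)=236302 g(23,-7)=456665 g(23,-5)=716243 g(23,-3)=898909 g(23,-1)=861764 g(23,1)=534888
Paths never hitting 3: Σ_s g(23,s) = 3848222
Paths hitting 3: 2^23 - 3848222 = 4540386
P = 4540386/8388608 = 2270193/4194304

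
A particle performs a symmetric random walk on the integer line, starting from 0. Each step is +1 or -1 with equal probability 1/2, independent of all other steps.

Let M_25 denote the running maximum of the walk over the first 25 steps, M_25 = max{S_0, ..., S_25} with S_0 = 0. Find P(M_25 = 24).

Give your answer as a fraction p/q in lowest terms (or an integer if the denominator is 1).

Answer: 1/33554432

Derivation:
Let M_25 = max(S_0,...,S_25). Use the reflection principle: for j ≥ 1, #{paths with M_25 ≥ j} = #{S_25 ≥ j} + #{S_25 ≥ j+1}.
By reflection, #{M_25 ≥ 24} = #{S_25 ≥ 24} + #{S_25 ≥ 25} = 1 + 1 = 2.
#{M_25 ≥ 25} = #{S_25 ≥ 25} + #{S_25 ≥ 26} = 1 + 0 = 1.
#{M_25 = 24} = 2 - 1 = 1.
P(M_25 = 24) = 1/33554432 = 1/33554432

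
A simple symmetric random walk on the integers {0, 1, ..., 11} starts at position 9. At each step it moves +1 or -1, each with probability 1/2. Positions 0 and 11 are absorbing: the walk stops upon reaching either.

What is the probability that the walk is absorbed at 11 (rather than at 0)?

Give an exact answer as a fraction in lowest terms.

Symmetric walk (p = 1/2): the harmonic-function argument gives P(hit 11 before 0 | start at 9) = a/N.
P = 9/11 = 9/11

Answer: 9/11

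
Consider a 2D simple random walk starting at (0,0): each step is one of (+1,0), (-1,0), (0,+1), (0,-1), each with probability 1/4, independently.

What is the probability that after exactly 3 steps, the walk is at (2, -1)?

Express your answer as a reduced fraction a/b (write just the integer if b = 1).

Answer: 3/64

Derivation:
Let h be the number of horizontal steps (so 3-h are vertical). To end at (2,-1) need (h+2)/2 right-steps and ((3-h)-1)/2 up-steps.
Sum over h with 2 ≤ h ≤ 2, h ≡ 0 (mod 2), 3-h ≡ 1 (mod 2):
h=2: C(3,2)·C(2,2)·C(1,0) = 3·1·1 = 3
Total favorable: 3
Total paths: 4^3 = 64
P = 3/64 = 3/64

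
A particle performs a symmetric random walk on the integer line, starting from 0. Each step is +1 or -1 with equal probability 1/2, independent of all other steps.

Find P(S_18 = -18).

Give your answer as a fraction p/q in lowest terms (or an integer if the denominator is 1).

To reach position -18 after 18 steps: need 0 steps of +1 and 18 of -1.
Favorable paths: C(18,0) = 1
Total paths: 2^18 = 262144
P = 1/262144 = 1/262144

Answer: 1/262144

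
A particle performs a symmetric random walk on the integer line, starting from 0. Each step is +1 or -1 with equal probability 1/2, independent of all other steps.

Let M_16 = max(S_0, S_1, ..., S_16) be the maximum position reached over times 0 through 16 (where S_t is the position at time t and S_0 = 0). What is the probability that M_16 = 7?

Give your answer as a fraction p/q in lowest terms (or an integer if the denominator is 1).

Answer: 455/16384

Derivation:
Let M_16 = max(S_0,...,S_16). Use the reflection principle: for j ≥ 1, #{paths with M_16 ≥ j} = #{S_16 ≥ j} + #{S_16 ≥ j+1}.
By reflection, #{M_16 ≥ 7} = #{S_16 ≥ 7} + #{S_16 ≥ 8} = 2517 + 2517 = 5034.
#{M_16 ≥ 8} = #{S_16 ≥ 8} + #{S_16 ≥ 9} = 2517 + 697 = 3214.
#{M_16 = 7} = 5034 - 3214 = 1820.
P(M_16 = 7) = 1820/65536 = 455/16384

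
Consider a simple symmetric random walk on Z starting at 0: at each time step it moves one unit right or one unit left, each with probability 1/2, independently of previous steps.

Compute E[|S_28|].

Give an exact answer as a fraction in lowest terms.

S_28 takes values m ≡ 0 (mod 2) with |m| ≤ 28; P(S_28=m) = C(28,(28+m)/2)/2^28.
Total paths: 2^28 = 268435456
Distribution: P(S=-28)=1/268435456, P(S=-26)=28/268435456, P(S=-24)=378/268435456, P(S=-22)=3276/268435456, P(S=-20)=20475/268435456, P(S=-18)=98280/268435456, P(S=-16)=376740/268435456, P(S=-14)=1184040/268435456, P(S=-12)=3108105/268435456, P(S=-10)=6906900/268435456, P(S=-8)=13123110/268435456, P(S=-6)=21474180/268435456, P(S=-4)=30421755/268435456, P(S=-2)=37442160/268435456, P(S=0)=40116600/268435456, P(S=2)=37442160/268435456, P(S=4)=30421755/268435456, P(S=6)=21474180/268435456, P(S=8)=13123110/268435456, P(S=10)=6906900/268435456, P(S=12)=3108105/268435456, P(S=14)=1184040/268435456, P(S=16)=376740/268435456, P(S=18)=98280/268435456, P(S=20)=20475/268435456, P(S=22)=3276/268435456, P(S=24)=378/268435456, P(S=26)=28/268435456, P(S=28)=1/268435456
E[|S_28|] = Σ_m |m|·P(S_28=m) = 1123264800/268435456 = 35102025/8388608

Answer: 35102025/8388608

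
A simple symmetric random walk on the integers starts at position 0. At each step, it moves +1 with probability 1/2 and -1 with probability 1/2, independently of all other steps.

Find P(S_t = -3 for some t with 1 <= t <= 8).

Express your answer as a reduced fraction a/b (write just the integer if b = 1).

Answer: 37/128

Derivation:
Count via complement. Let g(t,s) = #length-t paths at position s with S_1..S_t all ≠ -3.
g(t,s) = g(t-1,s-1) + g(t-1,s+1) for s ≠ -3; g(t,-3) = 0.
t=0: g(0,0)=1
t=1: g(1,-1)=1 g(1,1)=1
t=2: g(2,-2)=1 g(2,0)=2 g(2,2)=1
t=3: g(3,-1)=3 g(3,1)=3 g(3,3)=1
t=4: g(4,-2)=3 g(4,0)=6 g(4,2)=4 g(4,4)=1
t=5: g(5,-1)=9 g(5,1)=10 g(5,3)=5 g(5,5)=1
t=6: g(6,-2)=9 g(6,0)=19 g(6,2)=15 g(6,4)=6 g(6,6)=1
t=7: g(7,-1)=28 g(7,1)=34 g(7,3)=21 g(7,5)=7 g(7,7)=1
t=8: g(8,-2)=28 g(8,0)=62 g(8,2)=55 g(8,4)=28 g(8,6)=8 g(8,8)=1
Paths never hitting -3: Σ_s g(8,s) = 182
Paths hitting -3: 2^8 - 182 = 74
P = 74/256 = 37/128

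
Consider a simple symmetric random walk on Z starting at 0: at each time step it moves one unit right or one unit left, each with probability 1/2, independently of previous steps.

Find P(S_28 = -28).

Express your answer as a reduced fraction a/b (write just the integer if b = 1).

To reach position -28 after 28 steps: need 0 steps of +1 and 28 of -1.
Favorable paths: C(28,0) = 1
Total paths: 2^28 = 268435456
P = 1/268435456 = 1/268435456

Answer: 1/268435456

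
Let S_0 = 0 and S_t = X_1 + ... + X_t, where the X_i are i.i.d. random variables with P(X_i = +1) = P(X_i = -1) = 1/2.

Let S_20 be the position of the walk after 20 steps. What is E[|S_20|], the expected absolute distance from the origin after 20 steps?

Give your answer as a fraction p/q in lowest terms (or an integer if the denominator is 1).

S_20 takes values m ≡ 0 (mod 2) with |m| ≤ 20; P(S_20=m) = C(20,(20+m)/2)/2^20.
Total paths: 2^20 = 1048576
Distribution: P(S=-20)=1/1048576, P(S=-18)=20/1048576, P(S=-16)=190/1048576, P(S=-14)=1140/1048576, P(S=-12)=4845/1048576, P(S=-10)=15504/1048576, P(S=-8)=38760/1048576, P(S=-6)=77520/1048576, P(S=-4)=125970/1048576, P(S=-2)=167960/1048576, P(S=0)=184756/1048576, P(S=2)=167960/1048576, P(S=4)=125970/1048576, P(S=6)=77520/1048576, P(S=8)=38760/1048576, P(S=10)=15504/1048576, P(S=12)=4845/1048576, P(S=14)=1140/1048576, P(S=16)=190/1048576, P(S=18)=20/1048576, P(S=20)=1/1048576
E[|S_20|] = Σ_m |m|·P(S_20=m) = 3695120/1048576 = 230945/65536

Answer: 230945/65536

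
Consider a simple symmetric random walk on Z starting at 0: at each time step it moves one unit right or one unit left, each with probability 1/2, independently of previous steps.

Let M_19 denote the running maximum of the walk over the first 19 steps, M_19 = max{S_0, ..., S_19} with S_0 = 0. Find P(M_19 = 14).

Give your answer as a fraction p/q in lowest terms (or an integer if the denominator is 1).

Let M_19 = max(S_0,...,S_19). Use the reflection principle: for j ≥ 1, #{paths with M_19 ≥ j} = #{S_19 ≥ j} + #{S_19 ≥ j+1}.
By reflection, #{M_19 ≥ 14} = #{S_19 ≥ 14} + #{S_19 ≥ 15} = 191 + 191 = 382.
#{M_19 ≥ 15} = #{S_19 ≥ 15} + #{S_19 ≥ 16} = 191 + 20 = 211.
#{M_19 = 14} = 382 - 211 = 171.
P(M_19 = 14) = 171/524288 = 171/524288

Answer: 171/524288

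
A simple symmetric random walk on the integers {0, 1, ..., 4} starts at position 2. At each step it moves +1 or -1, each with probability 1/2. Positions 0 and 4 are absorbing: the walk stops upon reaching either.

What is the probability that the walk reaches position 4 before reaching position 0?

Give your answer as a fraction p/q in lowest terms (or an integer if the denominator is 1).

Answer: 1/2

Derivation:
Symmetric walk (p = 1/2): the harmonic-function argument gives P(hit 4 before 0 | start at 2) = a/N.
P = 2/4 = 1/2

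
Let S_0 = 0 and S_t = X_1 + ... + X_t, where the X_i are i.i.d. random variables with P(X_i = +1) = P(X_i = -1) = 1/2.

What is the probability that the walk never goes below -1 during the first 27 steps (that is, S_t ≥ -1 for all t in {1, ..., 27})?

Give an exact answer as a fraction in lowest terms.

Answer: 5014575/16777216

Derivation:
Let f(t,s) = #length-t paths at position s with S_1..S_t all ≥ -1.
f(t,s) = f(t-1,s-1) + f(t-1,s+1) for s ≥ -1; f(t,s) = 0 for s < -1.
t=0: f(0,0)=1
t=1: f(1,-1)=1 f(1,1)=1
t=2: f(2,0)=2 f(2,2)=1
t=3: f(3,-1)=2 f(3,1)=3 f(3,3)=1
t=4: f(4,0)=5 f(4,2)=4 f(4,4)=1
t=5: f(5,-1)=5 f(5,1)=9 f(5,3)=5 f(5,5)=1
t=6: f(6,0)=14 f(6,2)=14 f(6,4)=6 f(6,6)=1
t=7: f(7,-1)=14 f(7,1)=28 f(7,3)=20 f(7,5)=7 f(7,7)=1
t=8: f(8,0)=42 f(8,2)=48 f(8,4)=27 f(8,6)=8 f(8,8)=1
t=9: f(9,-1)=42 f(9,1)=90 f(9,3)=75 f(9,5)=35 f(9,7)=9 f(9,9)=1
t=10: f(10,0)=132 f(10,2)=165 f(10,4)=110 f(10,6)=44 f(10,8)=10 f(10,10)=1
t=11: f(11,-1)=132 f(11,1)=297 f(11,3)=275 f(11,5)=154 f(11,7)=54 f(11,9)=11 f(11,11)=1
t=12: f(12,0)=429 f(12,2)=572 f(12,4)=429 f(12,6)=208 f(12,8)=65 f(12,10)=12 f(12,12)=1
t=13: f(13,-1)=429 f(13,1)=1001 f(13,3)=1001 f(13,5)=637 f(13,7)=273 f(13,9)=77 f(13,11)=13 f(13,13)=1
t=14: f(14,0)=1430 f(14,2)=2002 f(14,4)=1638 f(14,6)=910 f(14,8)=350 f(14,10)=90 f(14,12)=14 f(14,14)=1
t=15: f(15,-1)=1430 f(15,1)=3432 f(15,3)=3640 f(15,5)=2548 f(15,7)=1260 f(15,9)=440 f(15,11)=104 f(15,13)=15 f(15,15)=1
t=16: f(16,0)=4862 f(16,2)=7072 f(16,4)=6188 f(16,6)=3808 f(16,8)=1700 f(16,10)=544 f(16,12)=119 f(16,14)=16 f(16,16)=1
t=17: f(17,-1)=4862 f(17,1)=11934 f(17,3)=13260 f(17,5)=9996 f(17,7)=5508 f(17,9)=2244 f(17,11)=663 f(17,13)=135 f(17,15)=17 f(17,17)=1
t=18: f(18,0)=16796 f(18,2)=25194 f(18,4)=23256 f(18,6)=15504 f(18,8)=7752 f(18,10)=2907 f(18,12)=798 f(18,14)=152 f(18,16)=18 f(18,18)=1
t=19: f(19,-1)=16796 f(19,1)=41990 f(19,3)=48450 f(19,5)=38760 f(19,7)=23256 f(19,9)=10659 f(19,11)=3705 f(19,13)=950 f(19,15)=170 f(19,17)=19 f(19,19)=1
t=20: f(20,0)=58786 f(20,2)=90440 f(20,4)=87210 f(20,6)=62016 f(20,8)=33915 f(20,10)=14364 f(20,12)=4655 f(20,14)=1120 f(20,16)=189 f(20,18)=20 f(20,20)=1
t=21: f(21,-1)=58786 f(21,1)=149226 f(21,3)=177650 f(21,5)=149226 f(21,7)=95931 f(21,9)=48279 f(21,11)=19019 f(21,13)=5775 f(21,15)=1309 f(21,17)=209 f(21,19)=21 f(21,21)=1
t=22: f(22,0)=208012 f(22,2)=326876 f(22,4)=326876 f(22,6)=245157 f(22,8)=144210 f(22,10)=67298 f(22,12)=24794 f(22,14)=7084 f(22,16)=1518 f(22,18)=230 f(22,20)=22 f(22,22)=1
t=23: f(23,-1)=208012 f(23,1)=534888 f(23,3)=653752 f(23,5)=572033 f(23,7)=389367 f(23,9)=211508 f(23,11)=92092 f(23,13)=31878 f(23,15)=8602 f(23,17)=1748 f(23,19)=252 f(23,21)=23 f(23,23)=1
t=24: f(24,0)=742900 f(24,2)=1188640 f(24,4)=1225785 f(24,6)=961400 f(24,8)=600875 f(24,10)=303600 f(24,12)=123970 f(24,14)=40480 f(24,16)=10350 f(24,18)=2000 f(24,20)=275 f(24,22)=24 f(24,24)=1
t=25: f(25,-1)=742900 f(25,1)=1931540 f(25,3)=2414425 f(25,5)=2187185 f(25,7)=1562275 f(25,9)=904475 f(25,11)=427570 f(25,13)=164450 f(25,15)=50830 f(25,17)=12350 f(25,19)=2275 f(25,21)=299 f(25,23)=25 f(25,25)=1
t=26: f(26,0)=2674440 f(26,2)=4345965 f(26,4)=4601610 f(26,6)=3749460 f(26,8)=2466750 f(26,10)=1332045 f(26,12)=592020 f(26,14)=215280 f(26,16)=63180 f(26,18)=14625 f(26,20)=2574 f(26,22)=324 f(26,24)=26 f(26,26)=1
t=27: f(27,-1)=2674440 f(27,1)=7020405 f(27,3)=8947575 f(27,5)=8351070 f(27,7)=6216210 f(27,9)=3798795 f(27,11)=1924065 f(27,13)=807300 f(27,15)=278460 f(27,17)=77805 f(27,19)=17199 f(27,21)=2898 f(27,23)=350 f(27,25)=27 f(27,27)=1
Σ_s f(27,s) = 40116600
P = 40116600/134217728 = 5014575/16777216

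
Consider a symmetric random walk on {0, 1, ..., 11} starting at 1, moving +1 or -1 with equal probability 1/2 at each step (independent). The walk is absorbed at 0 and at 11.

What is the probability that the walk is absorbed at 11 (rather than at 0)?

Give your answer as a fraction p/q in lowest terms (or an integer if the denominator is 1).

Answer: 1/11

Derivation:
Symmetric walk (p = 1/2): the harmonic-function argument gives P(hit 11 before 0 | start at 1) = a/N.
P = 1/11 = 1/11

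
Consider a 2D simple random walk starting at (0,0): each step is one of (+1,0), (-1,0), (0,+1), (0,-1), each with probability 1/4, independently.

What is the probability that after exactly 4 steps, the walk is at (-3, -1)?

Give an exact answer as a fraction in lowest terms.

Answer: 1/64

Derivation:
Let h be the number of horizontal steps (so 4-h are vertical). To end at (-3,-1) need (h-3)/2 right-steps and ((4-h)-1)/2 up-steps.
Sum over h with 3 ≤ h ≤ 3, h ≡ 1 (mod 2), 4-h ≡ 1 (mod 2):
h=3: C(4,3)·C(3,0)·C(1,0) = 4·1·1 = 4
Total favorable: 4
Total paths: 4^4 = 256
P = 4/256 = 1/64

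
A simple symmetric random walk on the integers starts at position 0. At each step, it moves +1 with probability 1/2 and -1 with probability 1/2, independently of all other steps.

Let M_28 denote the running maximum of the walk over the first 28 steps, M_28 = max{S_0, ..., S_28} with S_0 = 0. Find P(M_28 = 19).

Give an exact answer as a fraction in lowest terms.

Let M_28 = max(S_0,...,S_28). Use the reflection principle: for j ≥ 1, #{paths with M_28 ≥ j} = #{S_28 ≥ j} + #{S_28 ≥ j+1}.
By reflection, #{M_28 ≥ 19} = #{S_28 ≥ 19} + #{S_28 ≥ 20} = 24158 + 24158 = 48316.
#{M_28 ≥ 20} = #{S_28 ≥ 20} + #{S_28 ≥ 21} = 24158 + 3683 = 27841.
#{M_28 = 19} = 48316 - 27841 = 20475.
P(M_28 = 19) = 20475/268435456 = 20475/268435456

Answer: 20475/268435456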